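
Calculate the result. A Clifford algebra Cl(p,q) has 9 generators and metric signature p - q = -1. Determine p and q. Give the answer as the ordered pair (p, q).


We need p + q = 9 and p - q = -1.
Adding: 2p = 9 + (-1) = 8, so p = 4.
Then q = 9 - 4 = 5.
(p, q) = (4, 5)


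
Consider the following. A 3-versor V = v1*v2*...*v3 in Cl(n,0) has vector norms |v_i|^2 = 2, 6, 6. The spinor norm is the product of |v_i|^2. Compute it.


Spinor norm N(V) = |v1|^2 * |v2|^2 * ... * |v3|^2
= 2 * 6 * 6
Running product: 2, 12, 72
N(V) = 72


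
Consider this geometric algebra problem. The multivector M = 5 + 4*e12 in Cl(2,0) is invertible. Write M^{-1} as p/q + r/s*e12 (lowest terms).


M = 5 + 4*e12, where e12^2 = -1.
Since M commutes with its reverse ~M = a - b*e12, M * ~M = a^2 - b^2*e12^2 = a^2 + b^2.
So M^{-1} = ~M / (a^2 + b^2) = (a - b*e12)/(a^2 + b^2).
a^2 + b^2 = 25 + 16 = 41
Scalar part = 5/41 = 5/41
Bivector coeff = -4/41 = -4/41
M^{-1} = 5/41 - 4/41*e12


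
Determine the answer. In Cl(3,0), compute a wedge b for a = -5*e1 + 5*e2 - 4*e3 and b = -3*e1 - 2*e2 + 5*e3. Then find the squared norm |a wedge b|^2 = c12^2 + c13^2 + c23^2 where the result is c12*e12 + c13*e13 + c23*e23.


a wedge b = (a1*b2 - a2*b1)*e12 + (a1*b3 - a3*b1)*e13 + (a2*b3 - a3*b2)*e23
e12 coeff: (-5)*(-2) - 5*(-3) = 10 - (-15) = 25
e13 coeff: (-5)*5 - (-4)*(-3) = -25 - 12 = -37
e23 coeff: 5*5 - (-4)*(-2) = 25 - 8 = 17
|a wedge b|^2 = 25^2 + (-37)^2 + 17^2
= 625 + 1369 + 289
= 2283


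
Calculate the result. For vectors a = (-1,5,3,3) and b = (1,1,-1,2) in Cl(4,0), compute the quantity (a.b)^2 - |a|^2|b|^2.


a . b = (-1)*1 + 5*1 + 3*(-1) + 3*2
= -1 + 5 + (-3) + 6 = 7
|a|^2 = (-1)^2 + 5^2 + 3^2 + 3^2 = 44
|b|^2 = 1^2 + 1^2 + (-1)^2 + 2^2 = 7
(a.b)^2 = 7^2 = 49
|a|^2 * |b|^2 = 44 * 7 = 308
Result = 49 - 308 = -259


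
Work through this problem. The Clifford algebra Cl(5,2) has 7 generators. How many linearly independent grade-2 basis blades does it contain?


Number of grade-k basis blades in Cl(p,q) with n = p + q is C(n, k).
n = 5 + 2 = 7
C(7, 2) = 7! / (2! * 5!)
= 5040 / (2 * 120)
= 21


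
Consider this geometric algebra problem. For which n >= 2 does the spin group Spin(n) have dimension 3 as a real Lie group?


dim Spin(n) = dim so(n) = n(n-1)/2.
Solve n(n-1)/2 = 3, i.e. n^2 - n - 6 = 0.
Discriminant = 1 + 8*3 = 25
n = (1 + sqrt(25))/2 = (1 + 5)/2 = 3


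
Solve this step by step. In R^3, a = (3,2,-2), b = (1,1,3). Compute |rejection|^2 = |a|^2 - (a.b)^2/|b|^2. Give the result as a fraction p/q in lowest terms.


|a|^2 = 3^2 + 2^2 + (-2)^2 = 17
|b|^2 = 1^2 + 1^2 + 3^2 = 11
a . b = 3*1 + 2*1 + (-2)*3 = -1
(a.b)^2 = (-1)^2 = 1
|rej|^2 = 17 - 1/11
= (187 - 1)/11
= 186/11
In lowest terms: 186/11


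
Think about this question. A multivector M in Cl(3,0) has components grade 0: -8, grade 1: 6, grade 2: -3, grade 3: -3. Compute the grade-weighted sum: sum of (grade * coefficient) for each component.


Grade-weighted sum = sum of grade_k * coefficient_k
0*(-8) = 0
1*6 = 6
2*(-3) = -6
3*(-3) = -9
Total = 0 + 6 + (-6) + (-9) = -9


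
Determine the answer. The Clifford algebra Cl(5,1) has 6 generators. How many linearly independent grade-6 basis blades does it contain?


Number of grade-k basis blades in Cl(p,q) with n = p + q is C(n, k).
n = 5 + 1 = 6
C(6, 6) = 6! / (6! * 0!)
= 720 / (720 * 1)
= 1


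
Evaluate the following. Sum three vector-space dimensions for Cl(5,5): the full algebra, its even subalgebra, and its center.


n = 5 + 5 = 10
Total dim = 2^10 = 1024
Even subalgebra dim = 2^9 = 512
n is even, so center dim = 1
Sum = 1024 + 512 + 1 = 1537


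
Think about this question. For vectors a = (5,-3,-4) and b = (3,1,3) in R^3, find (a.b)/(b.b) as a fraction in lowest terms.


Projection coefficient = (a . b) / (b . b)
a . b = 5*3 + (-3)*1 + (-4)*3
= 15 + (-3) + (-12) = 0
b . b = 3^2 + 1^2 + 3^2
= 9 + 1 + 9 = 19
Coefficient = 0/19
In lowest terms: 0/1


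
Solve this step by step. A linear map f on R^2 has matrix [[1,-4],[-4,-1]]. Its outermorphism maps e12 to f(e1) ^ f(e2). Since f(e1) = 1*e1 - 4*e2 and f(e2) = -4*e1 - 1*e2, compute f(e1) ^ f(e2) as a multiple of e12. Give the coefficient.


The outermorphism of a linear map f sends e1^e2 to f(e1)^f(e2).
f(e1) = 1*e1 - 4*e2
f(e2) = -4*e1 - 1*e2
f(e1) ^ f(e2) = (1*e1 - 4*e2) ^ (-4*e1 - 1*e2)
= 1*(-1)*e12 + (-4)*(-4)*e21
= (-1 - 16)*e12
= -17*e12
Coefficient = -17


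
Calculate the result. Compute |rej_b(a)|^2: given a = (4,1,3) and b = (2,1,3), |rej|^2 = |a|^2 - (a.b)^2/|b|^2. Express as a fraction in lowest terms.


|a|^2 = 4^2 + 1^2 + 3^2 = 26
|b|^2 = 2^2 + 1^2 + 3^2 = 14
a . b = 4*2 + 1*1 + 3*3 = 18
(a.b)^2 = 18^2 = 324
|rej|^2 = 26 - 324/14
= (364 - 324)/14
= 40/14
In lowest terms: 20/7


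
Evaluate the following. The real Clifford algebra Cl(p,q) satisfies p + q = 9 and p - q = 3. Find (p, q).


We need p + q = 9 and p - q = 3.
Adding: 2p = 9 + 3 = 12, so p = 6.
Then q = 9 - 6 = 3.
(p, q) = (6, 3)


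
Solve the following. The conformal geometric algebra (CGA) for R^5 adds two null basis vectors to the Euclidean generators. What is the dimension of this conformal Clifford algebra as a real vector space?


The conformal model of R^5 uses Cl(6,1): the 5 Euclidean generators plus two extra orthogonal generators e+ (e+^2 = +1) and e- (e-^2 = -1), from which the null vectors e0, einf are built.
Number of generators m = 5 + 2 = 7.
dim Cl(p,q) = 2^m = 2^7 = 128


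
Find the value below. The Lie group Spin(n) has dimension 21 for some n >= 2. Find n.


dim Spin(n) = dim so(n) = n(n-1)/2.
Solve n(n-1)/2 = 21, i.e. n^2 - n - 42 = 0.
Discriminant = 1 + 8*21 = 169
n = (1 + sqrt(169))/2 = (1 + 13)/2 = 7


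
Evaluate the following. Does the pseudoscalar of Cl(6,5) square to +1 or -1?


The pseudoscalar I = e1...e_n (product of all n generators) of Cl(p,q) satisfies I^2 = (-1)^(q + n(n-1)/2).
p = 6, q = 5, n = p + q = 11
n(n-1)/2 = 11 * 10 / 2 = 55
Exponent = q + n(n-1)/2 = 5 + 55 = 60
I^2 = (-1)^60 = +1


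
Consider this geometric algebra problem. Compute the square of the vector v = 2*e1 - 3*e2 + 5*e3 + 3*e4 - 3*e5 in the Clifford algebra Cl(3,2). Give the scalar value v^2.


v^2 = sum of c_i^2 * e_i^2
Positive signature terms (e_i^2 = +1): 2^2 + (-3)^2 + 5^2 = 38
Negative signature terms (e_j^2 = -1): 3^2 + (-3)^2 = 18
v^2 = 38 - 18 = 20


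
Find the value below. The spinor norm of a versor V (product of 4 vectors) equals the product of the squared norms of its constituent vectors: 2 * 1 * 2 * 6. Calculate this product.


Spinor norm N(V) = |v1|^2 * |v2|^2 * ... * |v4|^2
= 2 * 1 * 2 * 6
Running product: 2, 2, 4, 24
N(V) = 24


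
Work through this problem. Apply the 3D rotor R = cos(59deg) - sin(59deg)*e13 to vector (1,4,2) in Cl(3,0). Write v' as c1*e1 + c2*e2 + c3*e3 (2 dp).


Rotor R = cos(59deg) - sin(59deg)*e13
Rotation angle theta = 2 * 59 = 118 degrees in the e13 plane (e1 -> e3).
The component perpendicular to the plane (e2) is invariant: v'_2 = v2 = 4.00
cos(118deg) = -0.4695, sin(118deg) = 0.8829
v'_1 = v1*cos(theta) - v3*sin(theta) = 1*(-0.4695) - 2*0.8829 = -2.24
v'_3 = v1*sin(theta) + v3*cos(theta) = 1*0.8829 + 2*(-0.4695) = -0.06
v' = -2.24*e1 + 4.00*e2 - 0.06*e3


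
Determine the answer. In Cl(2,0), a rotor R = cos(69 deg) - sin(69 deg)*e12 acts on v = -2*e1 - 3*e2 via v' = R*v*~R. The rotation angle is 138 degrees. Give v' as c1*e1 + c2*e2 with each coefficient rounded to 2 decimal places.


Rotor R = cos(69deg) - sin(69deg)*e12
Rotation angle theta = 2 * 69 = 138 degrees
v' = R*v*~R rotates v by theta.
cos(138deg) = -0.7431, sin(138deg) = 0.6691
v'_1 = -2*cos(138deg) - (-3)*sin(138deg)
= -2*(-0.7431) - (-3)*0.6691
= 3.49
v'_2 = -2*sin(138deg) + (-3)*cos(138deg)
= -2*0.6691 + (-3)*(-0.7431)
= 0.89
v' = 3.49*e1 + 0.89*e2


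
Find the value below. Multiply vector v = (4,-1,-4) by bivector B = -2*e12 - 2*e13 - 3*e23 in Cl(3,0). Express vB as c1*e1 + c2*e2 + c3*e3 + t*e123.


vB has grade-1 (vector) and grade-3 (trivector) parts: vB = (v _| B) + (v ^ B).
Vector part <vB>_1:
  e1: -v2*b12 - v3*b13 = -(-1)*(-2) - (-4)*(-2) = -10
  e2: v1*b12 - v3*b23 = (4)*(-2) - (-4)*(-3) = -20
  e3: v1*b13 + v2*b23 = (4)*(-2) + (-1)*(-3) = -5
Trivector part <vB>_3:
  e123: v1*b23 - v2*b13 + v3*b12 = (4)*(-3) - (-1)*(-2) + (-4)*(-2) = -6
vB = -10*e1 - 20*e2 - 5*e3 - 6*e123


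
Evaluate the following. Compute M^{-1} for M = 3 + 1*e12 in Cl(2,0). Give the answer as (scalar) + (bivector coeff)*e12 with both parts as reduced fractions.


M = 3 + 1*e12, where e12^2 = -1.
Since M commutes with its reverse ~M = a - b*e12, M * ~M = a^2 - b^2*e12^2 = a^2 + b^2.
So M^{-1} = ~M / (a^2 + b^2) = (a - b*e12)/(a^2 + b^2).
a^2 + b^2 = 9 + 1 = 10
Scalar part = 3/10 = 3/10
Bivector coeff = -1/10 = -1/10
M^{-1} = 3/10 - 1/10*e12


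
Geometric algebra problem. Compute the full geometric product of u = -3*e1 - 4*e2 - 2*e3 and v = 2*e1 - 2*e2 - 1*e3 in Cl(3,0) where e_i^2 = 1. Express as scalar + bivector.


In Cl(3,0): e_i^2 = 1, e_ie_j = -e_je_i for i != j.
Scalar part = u . v = (-3)*2 + (-4)*(-2) + (-2)*(-1)
= -6 + 8 + 2 = 4
e12 coeff = (-3)*(-2) - (-4)*2 = 6 - (-8) = 14
e13 coeff = (-3)*(-1) - (-2)*2 = 3 - (-4) = 7
e23 coeff = (-4)*(-1) - (-2)*(-2) = 4 - 4 = 0
uv = 4 + 14*e12 + 7*e13 + 0*e23


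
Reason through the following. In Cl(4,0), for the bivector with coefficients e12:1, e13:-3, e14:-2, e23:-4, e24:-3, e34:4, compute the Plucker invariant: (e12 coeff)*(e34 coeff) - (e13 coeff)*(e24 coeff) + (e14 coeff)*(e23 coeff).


Plucker relation: af - be + cd
a*f = 1*4 = 4
b*e = (-3)*(-3) = 9
c*d = (-2)*(-4) = 8
af - be + cd = 4 - 9 + 8
= 3


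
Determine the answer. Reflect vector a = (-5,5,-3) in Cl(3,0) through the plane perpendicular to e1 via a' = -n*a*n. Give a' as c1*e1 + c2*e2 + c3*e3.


Reflection formula: a' = -n*a*n, with n = e1 (unit vector, n^2 = 1).
For reflection through hyperplane perp to e1:
The component along e1 flips sign, others stay.
a = (-5, 5, -3)
a' = (5, 5, -3)
a' = 5*e1 + 5*e2 - 3*e3


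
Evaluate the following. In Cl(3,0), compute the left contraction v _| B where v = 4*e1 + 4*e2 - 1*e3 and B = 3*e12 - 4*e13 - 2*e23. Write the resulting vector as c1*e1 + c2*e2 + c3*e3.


Left contraction v _| B = <vB>_1 (grade-1 part of the geometric product vB).
Using e1_|e12 = e2, e2_|e12 = -e1, e1_|e13 = e3, e3_|e13 = -e1, e2_|e23 = e3, e3_|e23 = -e2:
e1 coeff: -v2*b12 - v3*b13 = -(4)*(3) - (-1)*(-4) = -16
e2 coeff: v1*b12 - v3*b23 = (4)*(3) - (-1)*(-2) = 10
e3 coeff: v1*b13 + v2*b23 = (4)*(-4) + (4)*(-2) = -24
v _| B = -16*e1 + 10*e2 - 24*e3


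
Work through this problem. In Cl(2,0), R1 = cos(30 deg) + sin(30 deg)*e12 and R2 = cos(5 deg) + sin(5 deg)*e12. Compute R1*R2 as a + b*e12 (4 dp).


Same-plane rotors commute and their half-angles add:
R1*R2 = cos(a1 + a2) + sin(a1 + a2)*e12.
a1 + a2 = 30 + 5 = 35 deg
cos(35 deg) = 0.8192
sin(35 deg) = 0.5736
R1*R2 = 0.8192 + 0.5736*e12


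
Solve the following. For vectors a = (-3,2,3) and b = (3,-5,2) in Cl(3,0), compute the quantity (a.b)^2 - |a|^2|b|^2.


a . b = (-3)*3 + 2*(-5) + 3*2
= -9 + (-10) + 6 = -13
|a|^2 = (-3)^2 + 2^2 + 3^2 = 22
|b|^2 = 3^2 + (-5)^2 + 2^2 = 38
(a.b)^2 = (-13)^2 = 169
|a|^2 * |b|^2 = 22 * 38 = 836
Result = 169 - 836 = -667


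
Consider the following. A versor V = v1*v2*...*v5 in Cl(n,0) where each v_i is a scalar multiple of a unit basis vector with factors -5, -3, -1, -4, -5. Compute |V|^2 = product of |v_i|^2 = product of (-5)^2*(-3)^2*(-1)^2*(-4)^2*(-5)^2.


Each vector v_i has |v_i|^2 = s_i^2
Squared scales: (-5)^2 = 25, (-3)^2 = 9, (-1)^2 = 1, (-4)^2 = 16, (-5)^2 = 25
|V|^2 = 25 * 9 * 1 * 16 * 25
= 90000


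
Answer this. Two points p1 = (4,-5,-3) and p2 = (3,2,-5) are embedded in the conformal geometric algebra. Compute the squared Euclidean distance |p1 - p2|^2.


p1 - p2 = (1, -7, 2)
|p1 - p2|^2 = 1^2 + (-7)^2 + 2^2
= 1 + 49 + 4
= 54


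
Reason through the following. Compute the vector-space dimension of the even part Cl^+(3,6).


Even subalgebra dimension = 2^(n-1)
n = 3 + 6 = 9
2^(9 - 1) = 2^8 = 256
Verification: sum of C(9,k) for even k = 1 + 36 + 126 + 84 + 9 = 256
Result = 256


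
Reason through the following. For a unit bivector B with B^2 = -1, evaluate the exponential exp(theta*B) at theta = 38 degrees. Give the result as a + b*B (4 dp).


For a unit bivector B with B^2 = -1, the exponential series gives
e^(theta*B) = cos(theta) + sin(theta)*B (the GA analogue of Euler's formula).
theta = 38 degrees = 0.663225 rad
cos(38 deg) = 0.7880
sin(38 deg) = 0.6157
exp(theta*B) = 0.7880 + 0.6157*B


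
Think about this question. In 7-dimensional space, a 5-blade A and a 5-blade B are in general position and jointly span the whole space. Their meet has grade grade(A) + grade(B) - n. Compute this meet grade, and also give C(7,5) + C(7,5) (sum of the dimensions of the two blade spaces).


Meet grade = grade(A) + grade(B) - n
= 5 + 5 - 7 = 3
C(7,5) = 21
C(7,5) = 21
dim_A + dim_B = 21 + 21 = 42


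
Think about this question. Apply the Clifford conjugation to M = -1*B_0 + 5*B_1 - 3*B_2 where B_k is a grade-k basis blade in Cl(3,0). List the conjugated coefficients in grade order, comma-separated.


Clifford conjugate sign for grade k: (-1)^(k(k+1)/2)
Grade 0: (-1)^(0*1/2) = (-1)^0 = 1, coeff -1 -> -1
Grade 1: (-1)^(1*2/2) = (-1)^1 = -1, coeff 5 -> -5
Grade 2: (-1)^(2*3/2) = (-1)^3 = -1, coeff -3 -> 3
Conjugated coefficients: -1, -5, 3


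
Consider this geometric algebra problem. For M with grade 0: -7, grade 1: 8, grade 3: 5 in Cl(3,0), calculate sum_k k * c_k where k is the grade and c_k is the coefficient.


Grade-weighted sum = sum of grade_k * coefficient_k
0*(-7) = 0
1*8 = 8
3*5 = 15
Total = 0 + 8 + 15 = 23


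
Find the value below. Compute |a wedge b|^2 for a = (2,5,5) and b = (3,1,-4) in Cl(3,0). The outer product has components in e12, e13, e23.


a wedge b = (a1*b2 - a2*b1)*e12 + (a1*b3 - a3*b1)*e13 + (a2*b3 - a3*b2)*e23
e12 coeff: 2*1 - 5*3 = 2 - 15 = -13
e13 coeff: 2*(-4) - 5*3 = -8 - 15 = -23
e23 coeff: 5*(-4) - 5*1 = -20 - 5 = -25
|a wedge b|^2 = (-13)^2 + (-23)^2 + (-25)^2
= 169 + 529 + 625
= 1323


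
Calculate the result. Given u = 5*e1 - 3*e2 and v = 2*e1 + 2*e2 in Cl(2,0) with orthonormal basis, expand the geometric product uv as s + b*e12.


Expand: (5*e1 - 3*e2)(2*e1 + 2*e2)
= 5*2*e1e1 + 5*2*e1e2 + (-3)*2*e2e1 + (-3)*2*e2e2
Using e1^2 = e2^2 = 1, e2e1 = -e1e2:
Scalar part s = 5*2 + (-3)*2 = 10 + (-6) = 4
Bivector part b = 5*2 - (-3)*2 = 10 - (-6) = 16
uv = 4 + 16*e12


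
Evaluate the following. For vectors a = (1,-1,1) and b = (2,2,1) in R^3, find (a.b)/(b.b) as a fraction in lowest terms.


Projection coefficient = (a . b) / (b . b)
a . b = 1*2 + (-1)*2 + 1*1
= 2 + (-2) + 1 = 1
b . b = 2^2 + 2^2 + 1^2
= 4 + 4 + 1 = 9
Coefficient = 1/9
In lowest terms: 1/9


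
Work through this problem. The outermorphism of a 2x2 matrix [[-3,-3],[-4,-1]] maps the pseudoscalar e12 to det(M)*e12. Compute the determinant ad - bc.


The outermorphism of a linear map f sends e1^e2 to f(e1)^f(e2).
f(e1) = -3*e1 - 4*e2
f(e2) = -3*e1 - 1*e2
f(e1) ^ f(e2) = (-3*e1 - 4*e2) ^ (-3*e1 - 1*e2)
= (-3)*(-1)*e12 + (-4)*(-3)*e21
= (3 - 12)*e12
= -9*e12
Coefficient = -9


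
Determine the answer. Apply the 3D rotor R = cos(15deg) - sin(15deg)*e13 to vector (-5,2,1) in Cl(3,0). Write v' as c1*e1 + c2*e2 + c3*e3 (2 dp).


Rotor R = cos(15deg) - sin(15deg)*e13
Rotation angle theta = 2 * 15 = 30 degrees in the e13 plane (e1 -> e3).
The component perpendicular to the plane (e2) is invariant: v'_2 = v2 = 2.00
cos(30deg) = 0.8660, sin(30deg) = 0.5000
v'_1 = v1*cos(theta) - v3*sin(theta) = -5*0.8660 - 1*0.5000 = -4.83
v'_3 = v1*sin(theta) + v3*cos(theta) = -5*0.5000 + 1*0.8660 = -1.63
v' = -4.83*e1 + 2.00*e2 - 1.63*e3


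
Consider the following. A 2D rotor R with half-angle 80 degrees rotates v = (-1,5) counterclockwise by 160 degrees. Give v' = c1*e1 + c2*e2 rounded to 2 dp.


Rotor R = cos(80deg) - sin(80deg)*e12
Rotation angle theta = 2 * 80 = 160 degrees
v' = R*v*~R rotates v by theta.
cos(160deg) = -0.9397, sin(160deg) = 0.3420
v'_1 = -1*cos(160deg) - 5*sin(160deg)
= -1*(-0.9397) - 5*0.3420
= -0.77
v'_2 = -1*sin(160deg) + 5*cos(160deg)
= -1*0.3420 + 5*(-0.9397)
= -5.04
v' = -0.77*e1 - 5.04*e2


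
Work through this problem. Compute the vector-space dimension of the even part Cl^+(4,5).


Even subalgebra dimension = 2^(n-1)
n = 4 + 5 = 9
2^(9 - 1) = 2^8 = 256
Verification: sum of C(9,k) for even k = 1 + 36 + 126 + 84 + 9 = 256
Result = 256


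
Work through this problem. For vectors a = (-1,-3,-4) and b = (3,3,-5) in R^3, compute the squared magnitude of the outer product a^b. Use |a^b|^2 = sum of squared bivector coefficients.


a wedge b = (a1*b2 - a2*b1)*e12 + (a1*b3 - a3*b1)*e13 + (a2*b3 - a3*b2)*e23
e12 coeff: (-1)*3 - (-3)*3 = -3 - (-9) = 6
e13 coeff: (-1)*(-5) - (-4)*3 = 5 - (-12) = 17
e23 coeff: (-3)*(-5) - (-4)*3 = 15 - (-12) = 27
|a wedge b|^2 = 6^2 + 17^2 + 27^2
= 36 + 289 + 729
= 1054


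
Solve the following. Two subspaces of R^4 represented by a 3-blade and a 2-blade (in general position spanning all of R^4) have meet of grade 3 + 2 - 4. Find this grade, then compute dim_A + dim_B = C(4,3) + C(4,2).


Meet grade = grade(A) + grade(B) - n
= 3 + 2 - 4 = 1
C(4,3) = 4
C(4,2) = 6
dim_A + dim_B = 4 + 6 = 10


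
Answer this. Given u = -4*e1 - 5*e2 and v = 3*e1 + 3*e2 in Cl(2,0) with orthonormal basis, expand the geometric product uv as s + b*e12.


Expand: (-4*e1 - 5*e2)(3*e1 + 3*e2)
= (-4)*3*e1e1 + (-4)*3*e1e2 + (-5)*3*e2e1 + (-5)*3*e2e2
Using e1^2 = e2^2 = 1, e2e1 = -e1e2:
Scalar part s = (-4)*3 + (-5)*3 = -12 + (-15) = -27
Bivector part b = (-4)*3 - (-5)*3 = -12 - (-15) = 3
uv = -27 + 3*e12


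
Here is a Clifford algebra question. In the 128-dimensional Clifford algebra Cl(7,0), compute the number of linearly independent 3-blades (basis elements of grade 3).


Number of grade-k basis blades in Cl(p,q) with n = p + q is C(n, k).
n = 7 + 0 = 7
C(7, 3) = 7! / (3! * 4!)
= 5040 / (6 * 24)
= 35


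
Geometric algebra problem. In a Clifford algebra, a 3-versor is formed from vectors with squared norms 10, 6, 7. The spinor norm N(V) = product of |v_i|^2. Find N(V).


Spinor norm N(V) = |v1|^2 * |v2|^2 * ... * |v3|^2
= 10 * 6 * 7
Running product: 10, 60, 420
N(V) = 420


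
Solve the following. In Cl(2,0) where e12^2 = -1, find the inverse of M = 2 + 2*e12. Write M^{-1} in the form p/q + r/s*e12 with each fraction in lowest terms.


M = 2 + 2*e12, where e12^2 = -1.
Since M commutes with its reverse ~M = a - b*e12, M * ~M = a^2 - b^2*e12^2 = a^2 + b^2.
So M^{-1} = ~M / (a^2 + b^2) = (a - b*e12)/(a^2 + b^2).
a^2 + b^2 = 4 + 4 = 8
Scalar part = 2/8 = 1/4
Bivector coeff = -2/8 = -1/4
M^{-1} = 1/4 - 1/4*e12


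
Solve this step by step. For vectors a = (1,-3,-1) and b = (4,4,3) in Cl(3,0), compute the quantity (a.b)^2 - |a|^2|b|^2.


a . b = 1*4 + (-3)*4 + (-1)*3
= 4 + (-12) + (-3) = -11
|a|^2 = 1^2 + (-3)^2 + (-1)^2 = 11
|b|^2 = 4^2 + 4^2 + 3^2 = 41
(a.b)^2 = (-11)^2 = 121
|a|^2 * |b|^2 = 11 * 41 = 451
Result = 121 - 451 = -330


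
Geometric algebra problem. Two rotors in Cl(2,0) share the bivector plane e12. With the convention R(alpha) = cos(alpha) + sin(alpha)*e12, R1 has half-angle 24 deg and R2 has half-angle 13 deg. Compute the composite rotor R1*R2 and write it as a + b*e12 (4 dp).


Same-plane rotors commute and their half-angles add:
R1*R2 = cos(a1 + a2) + sin(a1 + a2)*e12.
a1 + a2 = 24 + 13 = 37 deg
cos(37 deg) = 0.7986
sin(37 deg) = 0.6018
R1*R2 = 0.7986 + 0.6018*e12


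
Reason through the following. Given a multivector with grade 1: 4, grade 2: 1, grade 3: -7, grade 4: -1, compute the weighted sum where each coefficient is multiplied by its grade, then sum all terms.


Grade-weighted sum = sum of grade_k * coefficient_k
1*4 = 4
2*1 = 2
3*(-7) = -21
4*(-1) = -4
Total = 4 + 2 + (-21) + (-4) = -19


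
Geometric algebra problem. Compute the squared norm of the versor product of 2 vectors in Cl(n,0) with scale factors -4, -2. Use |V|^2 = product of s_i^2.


Each vector v_i has |v_i|^2 = s_i^2
Squared scales: (-4)^2 = 16, (-2)^2 = 4
|V|^2 = 16 * 4
= 64


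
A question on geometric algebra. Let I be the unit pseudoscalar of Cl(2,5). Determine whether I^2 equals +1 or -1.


The pseudoscalar I = e1...e_n (product of all n generators) of Cl(p,q) satisfies I^2 = (-1)^(q + n(n-1)/2).
p = 2, q = 5, n = p + q = 7
n(n-1)/2 = 7 * 6 / 2 = 21
Exponent = q + n(n-1)/2 = 5 + 21 = 26
I^2 = (-1)^26 = +1


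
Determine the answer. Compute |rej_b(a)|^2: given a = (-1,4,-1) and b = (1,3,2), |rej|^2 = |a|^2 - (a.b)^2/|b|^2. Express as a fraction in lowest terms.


|a|^2 = (-1)^2 + 4^2 + (-1)^2 = 18
|b|^2 = 1^2 + 3^2 + 2^2 = 14
a . b = (-1)*1 + 4*3 + (-1)*2 = 9
(a.b)^2 = 9^2 = 81
|rej|^2 = 18 - 81/14
= (252 - 81)/14
= 171/14
In lowest terms: 171/14


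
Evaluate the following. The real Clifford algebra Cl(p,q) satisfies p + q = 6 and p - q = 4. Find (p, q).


We need p + q = 6 and p - q = 4.
Adding: 2p = 6 + 4 = 10, so p = 5.
Then q = 6 - 5 = 1.
(p, q) = (5, 1)


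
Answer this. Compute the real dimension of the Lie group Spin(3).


Spin(n) double-covers SO(n); both have Lie algebra so(n) of dimension n(n-1)/2.
n = 3
n(n-1) = 3 * 2 = 6
dim Spin(3) = 6/2 = 3


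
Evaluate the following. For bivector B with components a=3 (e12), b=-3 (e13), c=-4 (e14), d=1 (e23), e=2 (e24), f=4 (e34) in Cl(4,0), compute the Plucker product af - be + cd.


Plucker relation: af - be + cd
a*f = 3*4 = 12
b*e = (-3)*2 = -6
c*d = (-4)*1 = -4
af - be + cd = 12 - (-6) + (-4)
= 14


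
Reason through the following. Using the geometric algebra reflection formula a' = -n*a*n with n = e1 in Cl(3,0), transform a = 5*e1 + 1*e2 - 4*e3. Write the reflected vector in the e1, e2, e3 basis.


Reflection formula: a' = -n*a*n, with n = e1 (unit vector, n^2 = 1).
For reflection through hyperplane perp to e1:
The component along e1 flips sign, others stay.
a = (5, 1, -4)
a' = (-5, 1, -4)
a' = -5*e1 + 1*e2 - 4*e3


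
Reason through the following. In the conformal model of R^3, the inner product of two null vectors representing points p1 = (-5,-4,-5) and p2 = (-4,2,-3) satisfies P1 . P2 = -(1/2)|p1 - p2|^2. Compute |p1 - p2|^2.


p1 - p2 = (-1, -6, -2)
|p1 - p2|^2 = (-1)^2 + (-6)^2 + (-2)^2
= 1 + 36 + 4
= 41


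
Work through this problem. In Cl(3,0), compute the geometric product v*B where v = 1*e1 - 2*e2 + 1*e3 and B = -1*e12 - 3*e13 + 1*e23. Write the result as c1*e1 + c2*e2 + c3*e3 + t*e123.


vB has grade-1 (vector) and grade-3 (trivector) parts: vB = (v _| B) + (v ^ B).
Vector part <vB>_1:
  e1: -v2*b12 - v3*b13 = -(-2)*(-1) - (1)*(-3) = 1
  e2: v1*b12 - v3*b23 = (1)*(-1) - (1)*(1) = -2
  e3: v1*b13 + v2*b23 = (1)*(-3) + (-2)*(1) = -5
Trivector part <vB>_3:
  e123: v1*b23 - v2*b13 + v3*b12 = (1)*(1) - (-2)*(-3) + (1)*(-1) = -6
vB = 1*e1 - 2*e2 - 5*e3 - 6*e123


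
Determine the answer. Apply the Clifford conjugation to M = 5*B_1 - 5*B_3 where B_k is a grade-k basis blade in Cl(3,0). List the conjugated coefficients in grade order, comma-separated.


Clifford conjugate sign for grade k: (-1)^(k(k+1)/2)
Grade 1: (-1)^(1*2/2) = (-1)^1 = -1, coeff 5 -> -5
Grade 3: (-1)^(3*4/2) = (-1)^6 = 1, coeff -5 -> -5
Conjugated coefficients: -5, -5


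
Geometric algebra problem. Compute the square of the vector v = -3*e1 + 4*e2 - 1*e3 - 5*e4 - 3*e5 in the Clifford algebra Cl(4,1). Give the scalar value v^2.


v^2 = sum of c_i^2 * e_i^2
Positive signature terms (e_i^2 = +1): (-3)^2 + 4^2 + (-1)^2 + (-5)^2 = 51
Negative signature terms (e_j^2 = -1): (-3)^2 = 9
v^2 = 51 - 9 = 42


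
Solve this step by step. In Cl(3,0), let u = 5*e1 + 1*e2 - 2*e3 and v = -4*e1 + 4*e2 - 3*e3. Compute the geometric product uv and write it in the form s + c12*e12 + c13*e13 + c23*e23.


In Cl(3,0): e_i^2 = 1, e_ie_j = -e_je_i for i != j.
Scalar part = u . v = 5*(-4) + 1*4 + (-2)*(-3)
= -20 + 4 + 6 = -10
e12 coeff = 5*4 - 1*(-4) = 20 - (-4) = 24
e13 coeff = 5*(-3) - (-2)*(-4) = -15 - 8 = -23
e23 coeff = 1*(-3) - (-2)*4 = -3 - (-8) = 5
uv = -10 + 24*e12 - 23*e13 + 5*e23


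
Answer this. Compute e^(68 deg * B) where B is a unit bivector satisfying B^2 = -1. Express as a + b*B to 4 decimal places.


For a unit bivector B with B^2 = -1, the exponential series gives
e^(theta*B) = cos(theta) + sin(theta)*B (the GA analogue of Euler's formula).
theta = 68 degrees = 1.186824 rad
cos(68 deg) = 0.3746
sin(68 deg) = 0.9272
exp(theta*B) = 0.3746 + 0.9272*B


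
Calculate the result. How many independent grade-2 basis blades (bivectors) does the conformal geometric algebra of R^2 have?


The conformal model of R^2 uses Cl(3,1) with m = 2 + 2 = 4 generators.
Number of grade-2 blades = C(m, 2) = C(4, 2)
= 4*3/2 = 6


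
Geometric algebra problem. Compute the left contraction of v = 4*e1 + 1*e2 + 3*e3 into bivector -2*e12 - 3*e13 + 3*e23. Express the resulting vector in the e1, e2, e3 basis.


Left contraction v _| B = <vB>_1 (grade-1 part of the geometric product vB).
Using e1_|e12 = e2, e2_|e12 = -e1, e1_|e13 = e3, e3_|e13 = -e1, e2_|e23 = e3, e3_|e23 = -e2:
e1 coeff: -v2*b12 - v3*b13 = -(1)*(-2) - (3)*(-3) = 11
e2 coeff: v1*b12 - v3*b23 = (4)*(-2) - (3)*(3) = -17
e3 coeff: v1*b13 + v2*b23 = (4)*(-3) + (1)*(3) = -9
v _| B = 11*e1 - 17*e2 - 9*e3


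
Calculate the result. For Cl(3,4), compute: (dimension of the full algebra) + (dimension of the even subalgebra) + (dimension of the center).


n = 3 + 4 = 7
Total dim = 2^7 = 128
Even subalgebra dim = 2^6 = 64
n is odd, so center dim = 2
Sum = 128 + 64 + 2 = 194


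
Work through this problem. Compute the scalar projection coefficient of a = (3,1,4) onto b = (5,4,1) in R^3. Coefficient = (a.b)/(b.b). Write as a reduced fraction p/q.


Projection coefficient = (a . b) / (b . b)
a . b = 3*5 + 1*4 + 4*1
= 15 + 4 + 4 = 23
b . b = 5^2 + 4^2 + 1^2
= 25 + 16 + 1 = 42
Coefficient = 23/42
In lowest terms: 23/42


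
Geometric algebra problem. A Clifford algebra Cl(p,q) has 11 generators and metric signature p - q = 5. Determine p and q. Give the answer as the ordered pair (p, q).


We need p + q = 11 and p - q = 5.
Adding: 2p = 11 + 5 = 16, so p = 8.
Then q = 11 - 8 = 3.
(p, q) = (8, 3)


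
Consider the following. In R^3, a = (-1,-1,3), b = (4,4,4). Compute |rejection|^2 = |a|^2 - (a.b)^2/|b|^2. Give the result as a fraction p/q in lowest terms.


|a|^2 = (-1)^2 + (-1)^2 + 3^2 = 11
|b|^2 = 4^2 + 4^2 + 4^2 = 48
a . b = (-1)*4 + (-1)*4 + 3*4 = 4
(a.b)^2 = 4^2 = 16
|rej|^2 = 11 - 16/48
= (528 - 16)/48
= 512/48
In lowest terms: 32/3


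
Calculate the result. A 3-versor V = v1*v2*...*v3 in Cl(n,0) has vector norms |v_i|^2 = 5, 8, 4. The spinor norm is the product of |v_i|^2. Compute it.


Spinor norm N(V) = |v1|^2 * |v2|^2 * ... * |v3|^2
= 5 * 8 * 4
Running product: 5, 40, 160
N(V) = 160


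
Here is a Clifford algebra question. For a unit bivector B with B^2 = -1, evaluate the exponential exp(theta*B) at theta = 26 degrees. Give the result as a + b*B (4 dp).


For a unit bivector B with B^2 = -1, the exponential series gives
e^(theta*B) = cos(theta) + sin(theta)*B (the GA analogue of Euler's formula).
theta = 26 degrees = 0.453786 rad
cos(26 deg) = 0.8988
sin(26 deg) = 0.4384
exp(theta*B) = 0.8988 + 0.4384*B


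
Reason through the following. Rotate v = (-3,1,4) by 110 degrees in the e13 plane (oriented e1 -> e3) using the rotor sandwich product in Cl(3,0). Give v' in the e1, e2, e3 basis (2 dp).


Rotor R = cos(55deg) - sin(55deg)*e13
Rotation angle theta = 2 * 55 = 110 degrees in the e13 plane (e1 -> e3).
The component perpendicular to the plane (e2) is invariant: v'_2 = v2 = 1.00
cos(110deg) = -0.3420, sin(110deg) = 0.9397
v'_1 = v1*cos(theta) - v3*sin(theta) = -3*(-0.3420) - 4*0.9397 = -2.73
v'_3 = v1*sin(theta) + v3*cos(theta) = -3*0.9397 + 4*(-0.3420) = -4.19
v' = -2.73*e1 + 1.00*e2 - 4.19*e3


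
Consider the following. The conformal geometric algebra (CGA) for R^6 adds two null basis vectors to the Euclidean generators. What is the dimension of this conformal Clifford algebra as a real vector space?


The conformal model of R^6 uses Cl(7,1): the 6 Euclidean generators plus two extra orthogonal generators e+ (e+^2 = +1) and e- (e-^2 = -1), from which the null vectors e0, einf are built.
Number of generators m = 6 + 2 = 8.
dim Cl(p,q) = 2^m = 2^8 = 256


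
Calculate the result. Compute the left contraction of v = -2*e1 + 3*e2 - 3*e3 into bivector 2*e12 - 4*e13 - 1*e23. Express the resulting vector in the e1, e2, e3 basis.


Left contraction v _| B = <vB>_1 (grade-1 part of the geometric product vB).
Using e1_|e12 = e2, e2_|e12 = -e1, e1_|e13 = e3, e3_|e13 = -e1, e2_|e23 = e3, e3_|e23 = -e2:
e1 coeff: -v2*b12 - v3*b13 = -(3)*(2) - (-3)*(-4) = -18
e2 coeff: v1*b12 - v3*b23 = (-2)*(2) - (-3)*(-1) = -7
e3 coeff: v1*b13 + v2*b23 = (-2)*(-4) + (3)*(-1) = 5
v _| B = -18*e1 - 7*e2 + 5*e3


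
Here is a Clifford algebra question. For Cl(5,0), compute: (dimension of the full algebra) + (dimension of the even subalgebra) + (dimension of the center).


n = 5 + 0 = 5
Total dim = 2^5 = 32
Even subalgebra dim = 2^4 = 16
n is odd, so center dim = 2
Sum = 32 + 16 + 2 = 50


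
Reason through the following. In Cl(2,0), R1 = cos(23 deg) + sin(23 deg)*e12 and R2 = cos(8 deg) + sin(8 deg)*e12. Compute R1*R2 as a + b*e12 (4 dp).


Same-plane rotors commute and their half-angles add:
R1*R2 = cos(a1 + a2) + sin(a1 + a2)*e12.
a1 + a2 = 23 + 8 = 31 deg
cos(31 deg) = 0.8572
sin(31 deg) = 0.5150
R1*R2 = 0.8572 + 0.5150*e12


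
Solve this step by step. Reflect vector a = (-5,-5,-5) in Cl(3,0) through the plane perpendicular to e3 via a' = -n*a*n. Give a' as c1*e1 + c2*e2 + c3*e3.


Reflection formula: a' = -n*a*n, with n = e3 (unit vector, n^2 = 1).
For reflection through hyperplane perp to e3:
The component along e3 flips sign, others stay.
a = (-5, -5, -5)
a' = (-5, -5, 5)
a' = -5*e1 - 5*e2 + 5*e3


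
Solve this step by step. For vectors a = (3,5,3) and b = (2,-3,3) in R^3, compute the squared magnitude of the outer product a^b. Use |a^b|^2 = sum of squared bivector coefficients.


a wedge b = (a1*b2 - a2*b1)*e12 + (a1*b3 - a3*b1)*e13 + (a2*b3 - a3*b2)*e23
e12 coeff: 3*(-3) - 5*2 = -9 - 10 = -19
e13 coeff: 3*3 - 3*2 = 9 - 6 = 3
e23 coeff: 5*3 - 3*(-3) = 15 - (-9) = 24
|a wedge b|^2 = (-19)^2 + 3^2 + 24^2
= 361 + 9 + 576
= 946


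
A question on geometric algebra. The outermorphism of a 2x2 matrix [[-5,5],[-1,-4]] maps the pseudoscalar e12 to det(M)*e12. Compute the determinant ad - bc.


The outermorphism of a linear map f sends e1^e2 to f(e1)^f(e2).
f(e1) = -5*e1 - 1*e2
f(e2) = 5*e1 - 4*e2
f(e1) ^ f(e2) = (-5*e1 - 1*e2) ^ (5*e1 - 4*e2)
= (-5)*(-4)*e12 + (-1)*5*e21
= (20 - (-5))*e12
= 25*e12
Coefficient = 25


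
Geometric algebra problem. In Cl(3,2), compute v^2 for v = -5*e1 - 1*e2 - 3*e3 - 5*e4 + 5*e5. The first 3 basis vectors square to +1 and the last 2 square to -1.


v^2 = sum of c_i^2 * e_i^2
Positive signature terms (e_i^2 = +1): (-5)^2 + (-1)^2 + (-3)^2 = 35
Negative signature terms (e_j^2 = -1): (-5)^2 + 5^2 = 50
v^2 = 35 - 50 = -15


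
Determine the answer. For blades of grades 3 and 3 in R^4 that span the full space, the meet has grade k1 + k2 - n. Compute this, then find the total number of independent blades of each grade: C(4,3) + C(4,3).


Meet grade = grade(A) + grade(B) - n
= 3 + 3 - 4 = 2
C(4,3) = 4
C(4,3) = 4
dim_A + dim_B = 4 + 4 = 8


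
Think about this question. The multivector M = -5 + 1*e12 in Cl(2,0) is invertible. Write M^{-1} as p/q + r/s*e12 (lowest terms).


M = -5 + 1*e12, where e12^2 = -1.
Since M commutes with its reverse ~M = a - b*e12, M * ~M = a^2 - b^2*e12^2 = a^2 + b^2.
So M^{-1} = ~M / (a^2 + b^2) = (a - b*e12)/(a^2 + b^2).
a^2 + b^2 = 25 + 1 = 26
Scalar part = -5/26 = -5/26
Bivector coeff = -1/26 = -1/26
M^{-1} = -5/26 - 1/26*e12


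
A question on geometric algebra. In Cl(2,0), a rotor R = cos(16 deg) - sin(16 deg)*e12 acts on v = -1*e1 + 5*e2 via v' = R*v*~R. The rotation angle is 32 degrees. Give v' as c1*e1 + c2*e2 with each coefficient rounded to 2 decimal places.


Rotor R = cos(16deg) - sin(16deg)*e12
Rotation angle theta = 2 * 16 = 32 degrees
v' = R*v*~R rotates v by theta.
cos(32deg) = 0.8480, sin(32deg) = 0.5299
v'_1 = -1*cos(32deg) - 5*sin(32deg)
= -1*0.8480 - 5*0.5299
= -3.50
v'_2 = -1*sin(32deg) + 5*cos(32deg)
= -1*0.5299 + 5*0.8480
= 3.71
v' = -3.50*e1 + 3.71*e2


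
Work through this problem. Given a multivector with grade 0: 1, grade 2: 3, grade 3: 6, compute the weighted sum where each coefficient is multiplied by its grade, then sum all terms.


Grade-weighted sum = sum of grade_k * coefficient_k
0*1 = 0
2*3 = 6
3*6 = 18
Total = 0 + 6 + 18 = 24


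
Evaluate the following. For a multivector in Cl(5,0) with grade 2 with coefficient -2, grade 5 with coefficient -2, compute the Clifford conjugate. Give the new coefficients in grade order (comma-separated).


Clifford conjugate sign for grade k: (-1)^(k(k+1)/2)
Grade 2: (-1)^(2*3/2) = (-1)^3 = -1, coeff -2 -> 2
Grade 5: (-1)^(5*6/2) = (-1)^15 = -1, coeff -2 -> 2
Conjugated coefficients: 2, 2


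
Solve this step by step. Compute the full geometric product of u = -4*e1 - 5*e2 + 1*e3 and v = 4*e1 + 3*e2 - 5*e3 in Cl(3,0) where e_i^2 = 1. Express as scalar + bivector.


In Cl(3,0): e_i^2 = 1, e_ie_j = -e_je_i for i != j.
Scalar part = u . v = (-4)*4 + (-5)*3 + 1*(-5)
= -16 + (-15) + (-5) = -36
e12 coeff = (-4)*3 - (-5)*4 = -12 - (-20) = 8
e13 coeff = (-4)*(-5) - 1*4 = 20 - 4 = 16
e23 coeff = (-5)*(-5) - 1*3 = 25 - 3 = 22
uv = -36 + 8*e12 + 16*e13 + 22*e23


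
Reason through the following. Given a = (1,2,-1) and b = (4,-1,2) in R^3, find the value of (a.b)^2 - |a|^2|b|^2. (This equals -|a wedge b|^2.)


a . b = 1*4 + 2*(-1) + (-1)*2
= 4 + (-2) + (-2) = 0
|a|^2 = 1^2 + 2^2 + (-1)^2 = 6
|b|^2 = 4^2 + (-1)^2 + 2^2 = 21
(a.b)^2 = 0^2 = 0
|a|^2 * |b|^2 = 6 * 21 = 126
Result = 0 - 126 = -126


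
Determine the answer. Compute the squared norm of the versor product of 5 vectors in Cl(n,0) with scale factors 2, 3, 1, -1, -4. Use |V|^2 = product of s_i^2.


Each vector v_i has |v_i|^2 = s_i^2
Squared scales: 2^2 = 4, 3^2 = 9, 1^2 = 1, (-1)^2 = 1, (-4)^2 = 16
|V|^2 = 4 * 9 * 1 * 1 * 16
= 576


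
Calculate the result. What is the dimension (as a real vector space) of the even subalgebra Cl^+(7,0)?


Even subalgebra dimension = 2^(n-1)
n = 7 + 0 = 7
2^(7 - 1) = 2^6 = 64
Verification: sum of C(7,k) for even k = 1 + 21 + 35 + 7 = 64
Result = 64


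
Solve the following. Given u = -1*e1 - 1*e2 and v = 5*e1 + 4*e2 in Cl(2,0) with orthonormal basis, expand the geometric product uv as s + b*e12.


Expand: (-1*e1 - 1*e2)(5*e1 + 4*e2)
= (-1)*5*e1e1 + (-1)*4*e1e2 + (-1)*5*e2e1 + (-1)*4*e2e2
Using e1^2 = e2^2 = 1, e2e1 = -e1e2:
Scalar part s = (-1)*5 + (-1)*4 = -5 + (-4) = -9
Bivector part b = (-1)*4 - (-1)*5 = -4 - (-5) = 1
uv = -9 + 1*e12


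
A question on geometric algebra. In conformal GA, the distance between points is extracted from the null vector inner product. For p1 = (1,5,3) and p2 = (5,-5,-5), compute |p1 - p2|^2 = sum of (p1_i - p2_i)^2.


p1 - p2 = (-4, 10, 8)
|p1 - p2|^2 = (-4)^2 + 10^2 + 8^2
= 16 + 100 + 64
= 180


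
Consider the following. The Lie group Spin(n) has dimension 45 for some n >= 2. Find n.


dim Spin(n) = dim so(n) = n(n-1)/2.
Solve n(n-1)/2 = 45, i.e. n^2 - n - 90 = 0.
Discriminant = 1 + 8*45 = 361
n = (1 + sqrt(361))/2 = (1 + 19)/2 = 10


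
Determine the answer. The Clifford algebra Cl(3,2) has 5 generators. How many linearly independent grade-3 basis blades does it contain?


Number of grade-k basis blades in Cl(p,q) with n = p + q is C(n, k).
n = 3 + 2 = 5
C(5, 3) = 5! / (3! * 2!)
= 120 / (6 * 2)
= 10


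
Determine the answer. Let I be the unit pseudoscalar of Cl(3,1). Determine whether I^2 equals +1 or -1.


The pseudoscalar I = e1...e_n (product of all n generators) of Cl(p,q) satisfies I^2 = (-1)^(q + n(n-1)/2).
p = 3, q = 1, n = p + q = 4
n(n-1)/2 = 4 * 3 / 2 = 6
Exponent = q + n(n-1)/2 = 1 + 6 = 7
I^2 = (-1)^7 = -1


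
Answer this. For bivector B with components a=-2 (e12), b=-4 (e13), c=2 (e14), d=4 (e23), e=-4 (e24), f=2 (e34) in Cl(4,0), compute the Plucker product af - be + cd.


Plucker relation: af - be + cd
a*f = (-2)*2 = -4
b*e = (-4)*(-4) = 16
c*d = 2*4 = 8
af - be + cd = -4 - 16 + 8
= -12


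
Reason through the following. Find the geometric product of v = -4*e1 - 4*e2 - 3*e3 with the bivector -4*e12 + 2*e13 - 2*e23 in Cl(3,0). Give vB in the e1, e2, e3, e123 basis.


vB has grade-1 (vector) and grade-3 (trivector) parts: vB = (v _| B) + (v ^ B).
Vector part <vB>_1:
  e1: -v2*b12 - v3*b13 = -(-4)*(-4) - (-3)*(2) = -10
  e2: v1*b12 - v3*b23 = (-4)*(-4) - (-3)*(-2) = 10
  e3: v1*b13 + v2*b23 = (-4)*(2) + (-4)*(-2) = 0
Trivector part <vB>_3:
  e123: v1*b23 - v2*b13 + v3*b12 = (-4)*(-2) - (-4)*(2) + (-3)*(-4) = 28
vB = -10*e1 + 10*e2 + 0*e3 + 28*e123


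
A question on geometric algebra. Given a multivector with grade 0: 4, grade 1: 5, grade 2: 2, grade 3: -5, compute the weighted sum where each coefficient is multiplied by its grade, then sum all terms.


Grade-weighted sum = sum of grade_k * coefficient_k
0*4 = 0
1*5 = 5
2*2 = 4
3*(-5) = -15
Total = 0 + 5 + 4 + (-15) = -6


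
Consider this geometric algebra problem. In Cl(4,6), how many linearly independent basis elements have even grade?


Even subalgebra dimension = 2^(n-1)
n = 4 + 6 = 10
2^(10 - 1) = 2^9 = 512
Verification: sum of C(10,k) for even k = 1 + 45 + 210 + 210 + 45 + 1 = 512
Result = 512


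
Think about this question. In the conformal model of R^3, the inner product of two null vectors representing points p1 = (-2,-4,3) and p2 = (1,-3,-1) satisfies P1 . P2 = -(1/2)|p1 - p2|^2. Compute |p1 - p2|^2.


p1 - p2 = (-3, -1, 4)
|p1 - p2|^2 = (-3)^2 + (-1)^2 + 4^2
= 9 + 1 + 16
= 26


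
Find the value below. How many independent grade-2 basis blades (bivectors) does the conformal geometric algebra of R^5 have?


The conformal model of R^5 uses Cl(6,1) with m = 5 + 2 = 7 generators.
Number of grade-2 blades = C(m, 2) = C(7, 2)
= 7*6/2 = 21


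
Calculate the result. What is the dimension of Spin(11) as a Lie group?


Spin(n) double-covers SO(n); both have Lie algebra so(n) of dimension n(n-1)/2.
n = 11
n(n-1) = 11 * 10 = 110
dim Spin(11) = 110/2 = 55


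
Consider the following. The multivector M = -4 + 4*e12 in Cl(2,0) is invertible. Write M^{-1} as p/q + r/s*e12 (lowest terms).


M = -4 + 4*e12, where e12^2 = -1.
Since M commutes with its reverse ~M = a - b*e12, M * ~M = a^2 - b^2*e12^2 = a^2 + b^2.
So M^{-1} = ~M / (a^2 + b^2) = (a - b*e12)/(a^2 + b^2).
a^2 + b^2 = 16 + 16 = 32
Scalar part = -4/32 = -1/8
Bivector coeff = -4/32 = -1/8
M^{-1} = -1/8 - 1/8*e12


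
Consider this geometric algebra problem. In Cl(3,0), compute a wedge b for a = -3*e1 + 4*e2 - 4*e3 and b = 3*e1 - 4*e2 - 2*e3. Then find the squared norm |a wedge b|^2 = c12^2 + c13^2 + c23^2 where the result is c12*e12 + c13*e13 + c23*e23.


a wedge b = (a1*b2 - a2*b1)*e12 + (a1*b3 - a3*b1)*e13 + (a2*b3 - a3*b2)*e23
e12 coeff: (-3)*(-4) - 4*3 = 12 - 12 = 0
e13 coeff: (-3)*(-2) - (-4)*3 = 6 - (-12) = 18
e23 coeff: 4*(-2) - (-4)*(-4) = -8 - 16 = -24
|a wedge b|^2 = 0^2 + 18^2 + (-24)^2
= 0 + 324 + 576
= 900


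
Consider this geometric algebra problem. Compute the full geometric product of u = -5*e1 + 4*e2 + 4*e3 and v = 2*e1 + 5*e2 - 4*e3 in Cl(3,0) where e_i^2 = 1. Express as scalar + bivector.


In Cl(3,0): e_i^2 = 1, e_ie_j = -e_je_i for i != j.
Scalar part = u . v = (-5)*2 + 4*5 + 4*(-4)
= -10 + 20 + (-16) = -6
e12 coeff = (-5)*5 - 4*2 = -25 - 8 = -33
e13 coeff = (-5)*(-4) - 4*2 = 20 - 8 = 12
e23 coeff = 4*(-4) - 4*5 = -16 - 20 = -36
uv = -6 - 33*e12 + 12*e13 - 36*e23


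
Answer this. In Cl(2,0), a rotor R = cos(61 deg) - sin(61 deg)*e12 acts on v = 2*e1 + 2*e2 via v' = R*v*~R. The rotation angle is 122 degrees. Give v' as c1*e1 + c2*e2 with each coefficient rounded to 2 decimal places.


Rotor R = cos(61deg) - sin(61deg)*e12
Rotation angle theta = 2 * 61 = 122 degrees
v' = R*v*~R rotates v by theta.
cos(122deg) = -0.5299, sin(122deg) = 0.8480
v'_1 = 2*cos(122deg) - 2*sin(122deg)
= 2*(-0.5299) - 2*0.8480
= -2.76
v'_2 = 2*sin(122deg) + 2*cos(122deg)
= 2*0.8480 + 2*(-0.5299)
= 0.64
v' = -2.76*e1 + 0.64*e2
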